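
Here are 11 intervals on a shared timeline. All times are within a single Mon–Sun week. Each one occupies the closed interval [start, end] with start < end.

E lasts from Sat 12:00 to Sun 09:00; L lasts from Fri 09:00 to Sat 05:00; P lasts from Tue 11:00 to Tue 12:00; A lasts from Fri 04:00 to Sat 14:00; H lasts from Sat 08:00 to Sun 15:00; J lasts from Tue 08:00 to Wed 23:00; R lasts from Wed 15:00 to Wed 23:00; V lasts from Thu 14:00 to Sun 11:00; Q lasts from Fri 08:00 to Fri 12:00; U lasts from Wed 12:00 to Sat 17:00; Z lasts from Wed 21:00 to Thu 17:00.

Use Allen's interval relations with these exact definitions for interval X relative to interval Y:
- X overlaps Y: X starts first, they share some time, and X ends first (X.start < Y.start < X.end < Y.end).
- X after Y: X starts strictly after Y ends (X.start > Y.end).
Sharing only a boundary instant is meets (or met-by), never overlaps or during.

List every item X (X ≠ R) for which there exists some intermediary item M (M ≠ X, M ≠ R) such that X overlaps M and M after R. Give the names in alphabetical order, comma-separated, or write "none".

A, Q, U, V, Z

Target R = [Wed 15:00, Wed 23:00].
Intermediaries M with M after R: A, E, H, L, Q, V.
Via A — items with X overlaps A: none.
Via E — items with X overlaps E: A, U.
Via H — items with X overlaps H: A, U, V.
Via L — items with X overlaps L: Q.
Via Q — items with X overlaps Q: none.
Via V — items with X overlaps V: U, Z.
Union: A, Q, U, V, Z.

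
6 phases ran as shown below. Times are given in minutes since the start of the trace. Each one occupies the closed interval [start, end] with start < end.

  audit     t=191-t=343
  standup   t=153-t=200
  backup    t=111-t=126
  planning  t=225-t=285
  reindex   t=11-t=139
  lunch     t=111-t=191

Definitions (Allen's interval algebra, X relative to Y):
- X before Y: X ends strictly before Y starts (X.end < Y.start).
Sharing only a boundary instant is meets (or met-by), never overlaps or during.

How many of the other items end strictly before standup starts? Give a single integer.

2

Target standup = [t=153, t=200].
audit [t=191, t=343] → overlapped-by → no.
backup [t=111, t=126] → before → counts.
lunch [t=111, t=191] → overlaps → no.
planning [t=225, t=285] → after → no.
reindex [t=11, t=139] → before → counts.
Total: 2.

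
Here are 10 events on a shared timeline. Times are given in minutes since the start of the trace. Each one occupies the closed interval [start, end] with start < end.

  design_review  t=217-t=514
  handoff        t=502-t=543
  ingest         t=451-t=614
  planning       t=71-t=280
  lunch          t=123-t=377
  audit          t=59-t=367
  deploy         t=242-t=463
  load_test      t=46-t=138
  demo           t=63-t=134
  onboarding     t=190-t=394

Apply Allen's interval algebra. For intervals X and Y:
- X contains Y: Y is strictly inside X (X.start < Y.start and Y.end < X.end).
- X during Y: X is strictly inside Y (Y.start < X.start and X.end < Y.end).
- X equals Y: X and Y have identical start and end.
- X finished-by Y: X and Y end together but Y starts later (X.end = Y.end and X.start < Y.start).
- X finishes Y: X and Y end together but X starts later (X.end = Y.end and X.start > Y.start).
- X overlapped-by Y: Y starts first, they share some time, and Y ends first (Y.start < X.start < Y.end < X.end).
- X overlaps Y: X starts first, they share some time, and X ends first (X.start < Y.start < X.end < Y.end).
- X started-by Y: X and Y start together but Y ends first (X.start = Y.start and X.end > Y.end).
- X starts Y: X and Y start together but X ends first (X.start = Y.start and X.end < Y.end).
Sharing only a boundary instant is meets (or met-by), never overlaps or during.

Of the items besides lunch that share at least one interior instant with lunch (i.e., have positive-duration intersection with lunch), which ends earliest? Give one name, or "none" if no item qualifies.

demo

Target lunch = [t=123, t=377].
audit [t=59, t=367] → overlaps → candidate.
demo [t=63, t=134] → overlaps → candidate.
deploy [t=242, t=463] → overlapped-by → candidate.
design_review [t=217, t=514] → overlapped-by → candidate.
handoff [t=502, t=543] → after → excluded.
ingest [t=451, t=614] → after → excluded.
load_test [t=46, t=138] → overlaps → candidate.
onboarding [t=190, t=394] → overlapped-by → candidate.
planning [t=71, t=280] → overlaps → candidate.
Among candidates, earliest end is t=134 → demo.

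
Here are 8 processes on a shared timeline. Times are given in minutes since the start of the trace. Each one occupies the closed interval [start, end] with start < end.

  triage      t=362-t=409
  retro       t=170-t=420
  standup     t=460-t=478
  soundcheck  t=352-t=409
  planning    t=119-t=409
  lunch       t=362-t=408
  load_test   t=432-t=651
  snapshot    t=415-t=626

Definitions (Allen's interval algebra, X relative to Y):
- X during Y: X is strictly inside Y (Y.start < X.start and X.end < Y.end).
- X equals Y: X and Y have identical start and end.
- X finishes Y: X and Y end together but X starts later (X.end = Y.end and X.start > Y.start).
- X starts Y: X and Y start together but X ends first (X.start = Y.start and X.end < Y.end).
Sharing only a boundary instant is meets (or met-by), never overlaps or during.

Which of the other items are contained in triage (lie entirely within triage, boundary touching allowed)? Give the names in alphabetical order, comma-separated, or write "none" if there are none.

lunch

Target triage = [t=362, t=409].
load_test [t=432, t=651] → after → no.
lunch [t=362, t=408] → starts → yes.
planning [t=119, t=409] → finished-by → no.
retro [t=170, t=420] → contains → no.
snapshot [t=415, t=626] → after → no.
soundcheck [t=352, t=409] → finished-by → no.
standup [t=460, t=478] → after → no.
Result: lunch.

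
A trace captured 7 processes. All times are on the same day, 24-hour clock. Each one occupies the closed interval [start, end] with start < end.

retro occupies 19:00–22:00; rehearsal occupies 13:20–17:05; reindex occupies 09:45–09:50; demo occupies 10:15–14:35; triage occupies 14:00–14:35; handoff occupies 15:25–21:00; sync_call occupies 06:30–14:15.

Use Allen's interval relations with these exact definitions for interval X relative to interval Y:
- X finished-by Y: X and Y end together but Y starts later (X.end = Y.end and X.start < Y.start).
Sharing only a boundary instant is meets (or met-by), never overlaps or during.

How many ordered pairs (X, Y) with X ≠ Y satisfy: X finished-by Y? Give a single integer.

Checking all 42 ordered pairs for relation 'finished-by'; matching pairs in alphabetical order:
(demo, triage): demo finished-by triage ✓
Count: 1.

1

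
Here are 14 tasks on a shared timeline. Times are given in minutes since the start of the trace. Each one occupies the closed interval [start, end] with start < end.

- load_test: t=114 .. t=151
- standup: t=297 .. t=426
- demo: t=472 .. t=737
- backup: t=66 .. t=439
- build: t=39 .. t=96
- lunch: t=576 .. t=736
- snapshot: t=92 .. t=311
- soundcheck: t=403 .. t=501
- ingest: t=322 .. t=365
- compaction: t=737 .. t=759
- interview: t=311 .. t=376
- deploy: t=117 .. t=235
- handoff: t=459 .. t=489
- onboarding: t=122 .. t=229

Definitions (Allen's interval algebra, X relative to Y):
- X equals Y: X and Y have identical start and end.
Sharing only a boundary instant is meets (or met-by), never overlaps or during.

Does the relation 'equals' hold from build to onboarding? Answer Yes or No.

build = [t=39, t=96], onboarding = [t=122, t=229].
Actual relation of build to onboarding: before.
Asked whether 'equals' holds → No.

No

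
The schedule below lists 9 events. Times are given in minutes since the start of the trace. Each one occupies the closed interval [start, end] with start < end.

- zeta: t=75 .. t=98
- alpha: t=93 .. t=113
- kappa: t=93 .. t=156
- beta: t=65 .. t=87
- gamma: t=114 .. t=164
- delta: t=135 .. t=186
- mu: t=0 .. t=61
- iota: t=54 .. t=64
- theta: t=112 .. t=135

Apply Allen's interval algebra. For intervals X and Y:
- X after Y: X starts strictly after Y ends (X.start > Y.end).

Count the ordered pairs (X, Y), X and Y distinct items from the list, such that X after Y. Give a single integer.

24

Checking all 72 ordered pairs for relation 'after'; matching pairs in alphabetical order:
(alpha, beta): alpha after beta ✓
(alpha, iota): alpha after iota ✓
(alpha, mu): alpha after mu ✓
(beta, iota): beta after iota ✓
(beta, mu): beta after mu ✓
(delta, alpha): delta after alpha ✓
(delta, beta): delta after beta ✓
(delta, iota): delta after iota ✓
(delta, mu): delta after mu ✓
(delta, zeta): delta after zeta ✓
(gamma, alpha): gamma after alpha ✓
(gamma, beta): gamma after beta ✓
(gamma, iota): gamma after iota ✓
(gamma, mu): gamma after mu ✓
(gamma, zeta): gamma after zeta ✓
(kappa, beta): kappa after beta ✓
(kappa, iota): kappa after iota ✓
(kappa, mu): kappa after mu ✓
(theta, beta): theta after beta ✓
(theta, iota): theta after iota ✓
(theta, mu): theta after mu ✓
(theta, zeta): theta after zeta ✓
(zeta, iota): zeta after iota ✓
(zeta, mu): zeta after mu ✓
Count: 24.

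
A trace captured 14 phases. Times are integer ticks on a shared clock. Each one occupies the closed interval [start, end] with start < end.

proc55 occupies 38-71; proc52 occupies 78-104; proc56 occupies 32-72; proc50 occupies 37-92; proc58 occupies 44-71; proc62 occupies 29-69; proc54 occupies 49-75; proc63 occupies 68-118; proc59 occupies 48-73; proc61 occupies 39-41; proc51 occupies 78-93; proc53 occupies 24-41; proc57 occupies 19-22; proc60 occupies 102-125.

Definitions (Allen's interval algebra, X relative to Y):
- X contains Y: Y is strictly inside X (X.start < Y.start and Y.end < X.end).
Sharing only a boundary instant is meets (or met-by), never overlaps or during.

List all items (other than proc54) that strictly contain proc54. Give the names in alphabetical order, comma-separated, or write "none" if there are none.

Target proc54 = [49, 75].
proc50 [37, 92] → contains → yes.
proc51 [78, 93] → after → no.
proc52 [78, 104] → after → no.
proc53 [24, 41] → before → no.
proc55 [38, 71] → overlaps → no.
proc56 [32, 72] → overlaps → no.
proc57 [19, 22] → before → no.
proc58 [44, 71] → overlaps → no.
proc59 [48, 73] → overlaps → no.
proc60 [102, 125] → after → no.
proc61 [39, 41] → before → no.
proc62 [29, 69] → overlaps → no.
proc63 [68, 118] → overlapped-by → no.
Result: proc50.

proc50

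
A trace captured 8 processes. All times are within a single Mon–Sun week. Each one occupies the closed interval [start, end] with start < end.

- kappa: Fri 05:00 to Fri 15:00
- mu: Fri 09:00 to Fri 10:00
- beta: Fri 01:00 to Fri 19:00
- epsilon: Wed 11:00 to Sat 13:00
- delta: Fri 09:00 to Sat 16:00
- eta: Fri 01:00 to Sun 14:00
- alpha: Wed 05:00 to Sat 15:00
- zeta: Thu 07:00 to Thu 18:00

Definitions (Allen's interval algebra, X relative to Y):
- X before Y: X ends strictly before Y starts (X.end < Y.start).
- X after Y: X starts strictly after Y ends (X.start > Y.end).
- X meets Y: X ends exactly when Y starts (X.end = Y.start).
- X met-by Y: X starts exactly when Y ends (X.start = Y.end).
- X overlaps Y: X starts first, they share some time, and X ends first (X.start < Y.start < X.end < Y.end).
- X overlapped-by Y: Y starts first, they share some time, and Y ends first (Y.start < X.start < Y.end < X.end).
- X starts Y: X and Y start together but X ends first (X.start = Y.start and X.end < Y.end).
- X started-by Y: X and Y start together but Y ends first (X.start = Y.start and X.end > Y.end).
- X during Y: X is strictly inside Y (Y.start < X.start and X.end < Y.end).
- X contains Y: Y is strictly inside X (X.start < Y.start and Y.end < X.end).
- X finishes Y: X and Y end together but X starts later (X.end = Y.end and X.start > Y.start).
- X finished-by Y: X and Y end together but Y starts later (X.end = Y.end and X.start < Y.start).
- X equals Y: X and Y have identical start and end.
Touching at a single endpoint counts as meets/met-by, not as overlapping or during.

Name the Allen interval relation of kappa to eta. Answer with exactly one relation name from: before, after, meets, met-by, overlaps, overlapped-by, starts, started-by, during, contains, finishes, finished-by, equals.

kappa = [Fri 05:00, Fri 15:00]; eta = [Fri 01:00, Sun 14:00].
Compare endpoints: kappa.start > eta.start, kappa.start < eta.end, kappa.end > eta.start, kappa.end < eta.end.
That pattern is 'during'.

during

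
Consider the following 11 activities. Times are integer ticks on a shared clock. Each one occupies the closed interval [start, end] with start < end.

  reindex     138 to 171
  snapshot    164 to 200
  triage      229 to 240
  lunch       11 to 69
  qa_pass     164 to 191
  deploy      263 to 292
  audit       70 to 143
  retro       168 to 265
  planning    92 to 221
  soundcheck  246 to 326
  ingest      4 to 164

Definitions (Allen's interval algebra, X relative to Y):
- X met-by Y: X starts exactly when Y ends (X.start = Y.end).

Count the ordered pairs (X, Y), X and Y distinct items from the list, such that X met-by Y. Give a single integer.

2

Checking all 110 ordered pairs for relation 'met-by'; matching pairs in alphabetical order:
(qa_pass, ingest): qa_pass met-by ingest ✓
(snapshot, ingest): snapshot met-by ingest ✓
Count: 2.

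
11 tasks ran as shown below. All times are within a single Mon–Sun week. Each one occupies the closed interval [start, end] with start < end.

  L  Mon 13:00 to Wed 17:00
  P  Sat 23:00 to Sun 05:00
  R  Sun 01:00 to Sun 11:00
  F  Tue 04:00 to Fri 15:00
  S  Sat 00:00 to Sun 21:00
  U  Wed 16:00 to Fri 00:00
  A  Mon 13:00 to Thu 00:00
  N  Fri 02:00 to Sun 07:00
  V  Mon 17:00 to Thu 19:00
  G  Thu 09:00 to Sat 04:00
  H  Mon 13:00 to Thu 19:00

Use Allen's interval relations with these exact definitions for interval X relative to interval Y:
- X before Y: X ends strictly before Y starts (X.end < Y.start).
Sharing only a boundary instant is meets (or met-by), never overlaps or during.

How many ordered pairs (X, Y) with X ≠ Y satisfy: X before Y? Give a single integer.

Checking all 110 ordered pairs for relation 'before'; matching pairs in alphabetical order:
(A, G): A before G ✓
(A, N): A before N ✓
(A, P): A before P ✓
(A, R): A before R ✓
(A, S): A before S ✓
(F, P): F before P ✓
(F, R): F before R ✓
(F, S): F before S ✓
(G, P): G before P ✓
(G, R): G before R ✓
(H, N): H before N ✓
(H, P): H before P ✓
(H, R): H before R ✓
(H, S): H before S ✓
(L, G): L before G ✓
(L, N): L before N ✓
(L, P): L before P ✓
(L, R): L before R ✓
(L, S): L before S ✓
(U, N): U before N ✓
(U, P): U before P ✓
(U, R): U before R ✓
(U, S): U before S ✓
(V, N): V before N ✓
... plus 3 further pairs not listed.
Count: 27.

27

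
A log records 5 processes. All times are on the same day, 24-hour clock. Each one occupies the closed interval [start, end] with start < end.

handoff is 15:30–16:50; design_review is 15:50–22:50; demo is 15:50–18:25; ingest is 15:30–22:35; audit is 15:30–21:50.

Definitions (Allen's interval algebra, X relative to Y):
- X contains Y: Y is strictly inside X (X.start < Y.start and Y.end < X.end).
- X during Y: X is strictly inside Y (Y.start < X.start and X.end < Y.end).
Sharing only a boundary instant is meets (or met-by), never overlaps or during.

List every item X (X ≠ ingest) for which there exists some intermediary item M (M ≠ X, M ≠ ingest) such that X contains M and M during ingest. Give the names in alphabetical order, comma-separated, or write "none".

Target ingest = [15:30, 22:35].
Intermediaries M with M during ingest: demo.
Via demo — items with X contains demo: audit.
Union: audit.

audit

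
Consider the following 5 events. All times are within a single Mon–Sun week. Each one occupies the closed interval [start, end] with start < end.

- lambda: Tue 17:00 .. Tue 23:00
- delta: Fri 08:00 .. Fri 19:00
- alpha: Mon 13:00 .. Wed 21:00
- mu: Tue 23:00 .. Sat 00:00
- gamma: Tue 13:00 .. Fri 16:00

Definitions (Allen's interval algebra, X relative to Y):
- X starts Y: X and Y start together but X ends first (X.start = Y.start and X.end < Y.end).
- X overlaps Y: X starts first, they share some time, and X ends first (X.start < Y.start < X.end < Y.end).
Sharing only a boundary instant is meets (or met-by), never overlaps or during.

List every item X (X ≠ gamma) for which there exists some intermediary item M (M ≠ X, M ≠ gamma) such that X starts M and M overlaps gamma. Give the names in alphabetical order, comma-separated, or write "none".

Target gamma = [Tue 13:00, Fri 16:00].
Intermediaries M with M overlaps gamma: alpha.
Via alpha — items with X starts alpha: none.
Union: none.

none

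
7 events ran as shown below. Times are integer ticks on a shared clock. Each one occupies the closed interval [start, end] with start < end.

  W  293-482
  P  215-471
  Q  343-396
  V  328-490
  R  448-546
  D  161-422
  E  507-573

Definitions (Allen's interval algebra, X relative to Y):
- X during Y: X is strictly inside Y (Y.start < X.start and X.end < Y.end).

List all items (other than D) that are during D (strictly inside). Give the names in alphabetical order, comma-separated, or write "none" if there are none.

Target D = [161, 422].
E [507, 573] → after → no.
P [215, 471] → overlapped-by → no.
Q [343, 396] → during → yes.
R [448, 546] → after → no.
V [328, 490] → overlapped-by → no.
W [293, 482] → overlapped-by → no.
Result: Q.

Q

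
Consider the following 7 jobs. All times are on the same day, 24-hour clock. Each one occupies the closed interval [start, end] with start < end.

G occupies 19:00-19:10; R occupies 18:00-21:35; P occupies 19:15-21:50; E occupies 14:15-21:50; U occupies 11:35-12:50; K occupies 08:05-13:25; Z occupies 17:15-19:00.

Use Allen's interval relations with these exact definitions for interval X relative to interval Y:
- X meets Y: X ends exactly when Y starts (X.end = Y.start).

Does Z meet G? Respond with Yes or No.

Z = [17:15, 19:00], G = [19:00, 19:10].
Actual relation of Z to G: meets.
Asked whether 'meets' holds → Yes.

Yes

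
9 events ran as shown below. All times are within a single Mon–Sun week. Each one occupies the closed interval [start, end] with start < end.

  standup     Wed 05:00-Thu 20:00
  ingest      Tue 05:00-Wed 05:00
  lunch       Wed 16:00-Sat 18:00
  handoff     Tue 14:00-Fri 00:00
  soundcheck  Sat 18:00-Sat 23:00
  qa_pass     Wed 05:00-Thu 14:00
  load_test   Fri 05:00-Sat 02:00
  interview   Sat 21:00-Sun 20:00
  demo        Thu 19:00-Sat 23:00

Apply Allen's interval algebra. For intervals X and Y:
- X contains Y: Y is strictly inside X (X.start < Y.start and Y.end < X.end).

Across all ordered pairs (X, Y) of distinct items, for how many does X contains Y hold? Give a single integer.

4

Checking all 72 ordered pairs for relation 'contains'; matching pairs in alphabetical order:
(demo, load_test): demo contains load_test ✓
(handoff, qa_pass): handoff contains qa_pass ✓
(handoff, standup): handoff contains standup ✓
(lunch, load_test): lunch contains load_test ✓
Count: 4.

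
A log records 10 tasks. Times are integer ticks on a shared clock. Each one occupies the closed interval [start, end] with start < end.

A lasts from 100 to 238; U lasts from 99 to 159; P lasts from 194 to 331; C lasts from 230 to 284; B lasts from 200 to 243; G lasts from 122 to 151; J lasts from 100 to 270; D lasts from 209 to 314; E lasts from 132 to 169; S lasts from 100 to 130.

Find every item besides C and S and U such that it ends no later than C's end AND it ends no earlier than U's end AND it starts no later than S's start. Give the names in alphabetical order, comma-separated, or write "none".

A, J

Conditions: its end is no later than C's end (X.end <= 284) AND its end is no earlier than U's end (X.end >= 159) AND its start is no later than S's start (X.start <= 100).
A: end 238 <= 284? ✓; end 238 >= 159? ✓; start 100 <= 100? ✓ → yes.
B: end 243 <= 284? ✓; end 243 >= 159? ✓; start 200 <= 100? ✗ → no.
D: end 314 <= 284? ✗; end 314 >= 159? ✓; start 209 <= 100? ✗ → no.
E: end 169 <= 284? ✓; end 169 >= 159? ✓; start 132 <= 100? ✗ → no.
G: end 151 <= 284? ✓; end 151 >= 159? ✗; start 122 <= 100? ✗ → no.
J: end 270 <= 284? ✓; end 270 >= 159? ✓; start 100 <= 100? ✓ → yes.
P: end 331 <= 284? ✗; end 331 >= 159? ✓; start 194 <= 100? ✗ → no.
Result: A, J.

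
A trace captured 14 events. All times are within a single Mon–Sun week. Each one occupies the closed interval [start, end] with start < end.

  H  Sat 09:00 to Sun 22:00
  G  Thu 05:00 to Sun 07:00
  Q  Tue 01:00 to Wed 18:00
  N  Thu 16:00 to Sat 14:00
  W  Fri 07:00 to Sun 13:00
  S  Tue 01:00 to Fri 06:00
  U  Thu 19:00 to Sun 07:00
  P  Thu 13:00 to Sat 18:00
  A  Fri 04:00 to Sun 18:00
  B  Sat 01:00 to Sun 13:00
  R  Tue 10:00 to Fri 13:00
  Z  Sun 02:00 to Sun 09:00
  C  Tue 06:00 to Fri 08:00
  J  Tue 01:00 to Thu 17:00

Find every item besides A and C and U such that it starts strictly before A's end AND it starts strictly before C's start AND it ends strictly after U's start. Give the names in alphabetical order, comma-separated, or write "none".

S

Conditions: its start is strictly before A's end (X.start < Sun 18:00) AND its start is strictly before C's start (X.start < Tue 06:00) AND its end is strictly after U's start (X.end > Thu 19:00).
B: start Sat 01:00 < Sun 18:00? ✓; start Sat 01:00 < Tue 06:00? ✗; end Sun 13:00 > Thu 19:00? ✓ → no.
G: start Thu 05:00 < Sun 18:00? ✓; start Thu 05:00 < Tue 06:00? ✗; end Sun 07:00 > Thu 19:00? ✓ → no.
H: start Sat 09:00 < Sun 18:00? ✓; start Sat 09:00 < Tue 06:00? ✗; end Sun 22:00 > Thu 19:00? ✓ → no.
J: start Tue 01:00 < Sun 18:00? ✓; start Tue 01:00 < Tue 06:00? ✓; end Thu 17:00 > Thu 19:00? ✗ → no.
N: start Thu 16:00 < Sun 18:00? ✓; start Thu 16:00 < Tue 06:00? ✗; end Sat 14:00 > Thu 19:00? ✓ → no.
P: start Thu 13:00 < Sun 18:00? ✓; start Thu 13:00 < Tue 06:00? ✗; end Sat 18:00 > Thu 19:00? ✓ → no.
Q: start Tue 01:00 < Sun 18:00? ✓; start Tue 01:00 < Tue 06:00? ✓; end Wed 18:00 > Thu 19:00? ✗ → no.
R: start Tue 10:00 < Sun 18:00? ✓; start Tue 10:00 < Tue 06:00? ✗; end Fri 13:00 > Thu 19:00? ✓ → no.
S: start Tue 01:00 < Sun 18:00? ✓; start Tue 01:00 < Tue 06:00? ✓; end Fri 06:00 > Thu 19:00? ✓ → yes.
W: start Fri 07:00 < Sun 18:00? ✓; start Fri 07:00 < Tue 06:00? ✗; end Sun 13:00 > Thu 19:00? ✓ → no.
Z: start Sun 02:00 < Sun 18:00? ✓; start Sun 02:00 < Tue 06:00? ✗; end Sun 09:00 > Thu 19:00? ✓ → no.
Result: S.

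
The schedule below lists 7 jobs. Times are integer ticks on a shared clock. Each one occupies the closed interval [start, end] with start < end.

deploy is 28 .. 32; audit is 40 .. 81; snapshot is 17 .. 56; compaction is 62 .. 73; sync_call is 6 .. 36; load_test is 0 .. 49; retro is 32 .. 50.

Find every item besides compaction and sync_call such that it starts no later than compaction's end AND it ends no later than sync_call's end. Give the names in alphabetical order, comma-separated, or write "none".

deploy

Conditions: its start is no later than compaction's end (X.start <= 73) AND its end is no later than sync_call's end (X.end <= 36).
audit: start 40 <= 73? ✓; end 81 <= 36? ✗ → no.
deploy: start 28 <= 73? ✓; end 32 <= 36? ✓ → yes.
load_test: start 0 <= 73? ✓; end 49 <= 36? ✗ → no.
retro: start 32 <= 73? ✓; end 50 <= 36? ✗ → no.
snapshot: start 17 <= 73? ✓; end 56 <= 36? ✗ → no.
Result: deploy.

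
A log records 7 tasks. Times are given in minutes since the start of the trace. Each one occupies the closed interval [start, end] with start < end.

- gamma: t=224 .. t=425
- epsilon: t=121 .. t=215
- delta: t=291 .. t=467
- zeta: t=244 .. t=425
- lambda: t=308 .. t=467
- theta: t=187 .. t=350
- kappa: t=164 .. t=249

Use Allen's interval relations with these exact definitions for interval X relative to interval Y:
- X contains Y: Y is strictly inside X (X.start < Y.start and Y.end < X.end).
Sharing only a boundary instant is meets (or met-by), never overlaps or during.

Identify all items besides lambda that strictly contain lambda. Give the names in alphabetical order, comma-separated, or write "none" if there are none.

Target lambda = [t=308, t=467].
delta [t=291, t=467] → finished-by → no.
epsilon [t=121, t=215] → before → no.
gamma [t=224, t=425] → overlaps → no.
kappa [t=164, t=249] → before → no.
theta [t=187, t=350] → overlaps → no.
zeta [t=244, t=425] → overlaps → no.
Result: none.

none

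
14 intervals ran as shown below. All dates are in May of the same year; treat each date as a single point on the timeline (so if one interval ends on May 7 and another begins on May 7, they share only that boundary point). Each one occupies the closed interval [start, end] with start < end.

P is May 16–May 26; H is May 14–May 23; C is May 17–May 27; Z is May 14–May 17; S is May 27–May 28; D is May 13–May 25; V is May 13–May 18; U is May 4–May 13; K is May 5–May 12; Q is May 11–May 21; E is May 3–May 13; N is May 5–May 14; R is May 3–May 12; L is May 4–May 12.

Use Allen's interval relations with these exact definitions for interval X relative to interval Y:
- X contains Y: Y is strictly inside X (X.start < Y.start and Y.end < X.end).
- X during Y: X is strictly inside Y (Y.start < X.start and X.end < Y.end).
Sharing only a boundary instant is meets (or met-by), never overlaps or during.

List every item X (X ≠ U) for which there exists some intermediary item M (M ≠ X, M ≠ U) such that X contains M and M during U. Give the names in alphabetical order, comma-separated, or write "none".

E

Target U = [May 4, May 13].
Intermediaries M with M during U: K.
Via K — items with X contains K: E.
Union: E.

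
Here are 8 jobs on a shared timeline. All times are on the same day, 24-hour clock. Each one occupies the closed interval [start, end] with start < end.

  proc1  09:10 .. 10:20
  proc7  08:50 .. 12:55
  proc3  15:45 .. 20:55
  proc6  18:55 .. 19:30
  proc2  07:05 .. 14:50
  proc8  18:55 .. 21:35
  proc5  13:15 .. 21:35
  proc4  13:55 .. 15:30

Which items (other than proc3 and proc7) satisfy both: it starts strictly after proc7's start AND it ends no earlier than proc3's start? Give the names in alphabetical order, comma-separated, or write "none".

Conditions: its start is strictly after proc7's start (X.start > 08:50) AND its end is no earlier than proc3's start (X.end >= 15:45).
proc1: start 09:10 > 08:50? ✓; end 10:20 >= 15:45? ✗ → no.
proc2: start 07:05 > 08:50? ✗; end 14:50 >= 15:45? ✗ → no.
proc4: start 13:55 > 08:50? ✓; end 15:30 >= 15:45? ✗ → no.
proc5: start 13:15 > 08:50? ✓; end 21:35 >= 15:45? ✓ → yes.
proc6: start 18:55 > 08:50? ✓; end 19:30 >= 15:45? ✓ → yes.
proc8: start 18:55 > 08:50? ✓; end 21:35 >= 15:45? ✓ → yes.
Result: proc5, proc6, proc8.

proc5, proc6, proc8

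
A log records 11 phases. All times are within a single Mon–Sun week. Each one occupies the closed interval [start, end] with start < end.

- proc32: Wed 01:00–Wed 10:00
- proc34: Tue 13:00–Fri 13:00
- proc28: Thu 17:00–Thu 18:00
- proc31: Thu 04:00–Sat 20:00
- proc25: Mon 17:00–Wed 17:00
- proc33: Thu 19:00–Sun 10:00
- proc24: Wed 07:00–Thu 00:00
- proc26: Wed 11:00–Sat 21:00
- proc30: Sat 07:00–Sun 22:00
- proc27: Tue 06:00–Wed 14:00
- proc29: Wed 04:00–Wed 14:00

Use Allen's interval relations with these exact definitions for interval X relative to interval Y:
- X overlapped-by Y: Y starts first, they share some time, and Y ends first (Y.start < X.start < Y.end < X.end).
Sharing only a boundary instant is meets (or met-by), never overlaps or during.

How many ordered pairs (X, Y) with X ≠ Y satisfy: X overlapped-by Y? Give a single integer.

Checking all 110 ordered pairs for relation 'overlapped-by'; matching pairs in alphabetical order:
(proc24, proc25): proc24 overlapped-by proc25 ✓
(proc24, proc27): proc24 overlapped-by proc27 ✓
(proc24, proc29): proc24 overlapped-by proc29 ✓
(proc24, proc32): proc24 overlapped-by proc32 ✓
(proc26, proc24): proc26 overlapped-by proc24 ✓
(proc26, proc25): proc26 overlapped-by proc25 ✓
(proc26, proc27): proc26 overlapped-by proc27 ✓
(proc26, proc29): proc26 overlapped-by proc29 ✓
(proc26, proc34): proc26 overlapped-by proc34 ✓
(proc29, proc32): proc29 overlapped-by proc32 ✓
(proc30, proc26): proc30 overlapped-by proc26 ✓
(proc30, proc31): proc30 overlapped-by proc31 ✓
(proc30, proc33): proc30 overlapped-by proc33 ✓
(proc31, proc34): proc31 overlapped-by proc34 ✓
(proc33, proc26): proc33 overlapped-by proc26 ✓
(proc33, proc31): proc33 overlapped-by proc31 ✓
(proc33, proc34): proc33 overlapped-by proc34 ✓
(proc34, proc25): proc34 overlapped-by proc25 ✓
(proc34, proc27): proc34 overlapped-by proc27 ✓
Count: 19.

19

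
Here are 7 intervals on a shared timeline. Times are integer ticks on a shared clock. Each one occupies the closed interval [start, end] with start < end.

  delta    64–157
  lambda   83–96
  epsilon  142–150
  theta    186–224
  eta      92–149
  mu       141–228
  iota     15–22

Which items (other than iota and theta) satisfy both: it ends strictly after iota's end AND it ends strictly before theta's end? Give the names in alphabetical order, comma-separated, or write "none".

Conditions: its end is strictly after iota's end (X.end > 22) AND its end is strictly before theta's end (X.end < 224).
delta: end 157 > 22? ✓; end 157 < 224? ✓ → yes.
epsilon: end 150 > 22? ✓; end 150 < 224? ✓ → yes.
eta: end 149 > 22? ✓; end 149 < 224? ✓ → yes.
lambda: end 96 > 22? ✓; end 96 < 224? ✓ → yes.
mu: end 228 > 22? ✓; end 228 < 224? ✗ → no.
Result: delta, epsilon, eta, lambda.

delta, epsilon, eta, lambda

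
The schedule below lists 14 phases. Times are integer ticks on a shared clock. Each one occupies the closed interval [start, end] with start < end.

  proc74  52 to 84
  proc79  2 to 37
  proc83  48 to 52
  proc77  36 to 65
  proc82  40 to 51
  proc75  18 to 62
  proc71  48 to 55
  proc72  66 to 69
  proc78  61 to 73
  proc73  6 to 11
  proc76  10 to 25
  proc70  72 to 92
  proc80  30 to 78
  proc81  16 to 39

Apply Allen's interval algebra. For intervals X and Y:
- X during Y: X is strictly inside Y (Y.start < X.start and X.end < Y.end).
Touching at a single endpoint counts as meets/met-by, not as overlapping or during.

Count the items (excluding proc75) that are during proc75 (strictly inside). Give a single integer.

3

Target proc75 = [18, 62].
proc70 [72, 92] → after → no.
proc71 [48, 55] → during → counts.
proc72 [66, 69] → after → no.
proc73 [6, 11] → before → no.
proc74 [52, 84] → overlapped-by → no.
proc76 [10, 25] → overlaps → no.
proc77 [36, 65] → overlapped-by → no.
proc78 [61, 73] → overlapped-by → no.
proc79 [2, 37] → overlaps → no.
proc80 [30, 78] → overlapped-by → no.
proc81 [16, 39] → overlaps → no.
proc82 [40, 51] → during → counts.
proc83 [48, 52] → during → counts.
Total: 3.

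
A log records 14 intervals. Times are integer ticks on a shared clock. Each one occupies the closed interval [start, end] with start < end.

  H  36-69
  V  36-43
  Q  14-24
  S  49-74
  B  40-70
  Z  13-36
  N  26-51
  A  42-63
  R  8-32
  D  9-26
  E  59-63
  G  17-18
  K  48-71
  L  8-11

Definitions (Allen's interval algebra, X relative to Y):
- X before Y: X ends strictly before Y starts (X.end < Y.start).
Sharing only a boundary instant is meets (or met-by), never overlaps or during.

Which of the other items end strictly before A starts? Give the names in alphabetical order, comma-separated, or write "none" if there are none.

Target A = [42, 63].
B [40, 70] → contains → no.
D [9, 26] → before → yes.
E [59, 63] → finishes → no.
G [17, 18] → before → yes.
H [36, 69] → contains → no.
K [48, 71] → overlapped-by → no.
L [8, 11] → before → yes.
N [26, 51] → overlaps → no.
Q [14, 24] → before → yes.
R [8, 32] → before → yes.
S [49, 74] → overlapped-by → no.
V [36, 43] → overlaps → no.
Z [13, 36] → before → yes.
Result: D, G, L, Q, R, Z.

D, G, L, Q, R, Z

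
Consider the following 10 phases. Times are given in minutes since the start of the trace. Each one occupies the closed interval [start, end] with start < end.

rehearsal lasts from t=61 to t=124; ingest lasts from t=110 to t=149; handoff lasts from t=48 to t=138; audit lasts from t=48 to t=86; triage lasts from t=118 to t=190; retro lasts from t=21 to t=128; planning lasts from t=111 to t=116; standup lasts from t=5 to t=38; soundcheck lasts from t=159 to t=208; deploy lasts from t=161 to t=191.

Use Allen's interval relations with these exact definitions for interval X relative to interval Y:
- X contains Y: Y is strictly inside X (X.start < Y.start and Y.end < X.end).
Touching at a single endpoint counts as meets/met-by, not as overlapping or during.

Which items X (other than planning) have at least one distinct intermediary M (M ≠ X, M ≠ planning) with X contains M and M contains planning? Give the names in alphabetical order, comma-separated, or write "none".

Target planning = [t=111, t=116].
Intermediaries M with M contains planning: handoff, ingest, rehearsal, retro.
Via handoff — items with X contains handoff: none.
Via ingest — items with X contains ingest: none.
Via rehearsal — items with X contains rehearsal: handoff, retro.
Via retro — items with X contains retro: none.
Union: handoff, retro.

handoff, retro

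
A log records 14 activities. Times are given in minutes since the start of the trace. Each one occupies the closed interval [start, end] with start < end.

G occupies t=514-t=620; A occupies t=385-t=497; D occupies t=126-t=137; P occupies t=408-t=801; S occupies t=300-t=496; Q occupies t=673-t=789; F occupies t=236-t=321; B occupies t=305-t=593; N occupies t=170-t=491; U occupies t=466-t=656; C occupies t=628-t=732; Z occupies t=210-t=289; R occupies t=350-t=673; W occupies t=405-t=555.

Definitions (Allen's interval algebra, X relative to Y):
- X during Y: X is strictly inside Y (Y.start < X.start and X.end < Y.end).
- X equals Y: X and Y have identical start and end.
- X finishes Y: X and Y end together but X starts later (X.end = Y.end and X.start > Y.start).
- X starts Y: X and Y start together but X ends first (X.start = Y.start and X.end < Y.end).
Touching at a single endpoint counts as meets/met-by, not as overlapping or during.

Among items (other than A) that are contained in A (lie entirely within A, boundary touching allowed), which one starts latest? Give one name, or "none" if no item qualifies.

none

Target A = [t=385, t=497].
B [t=305, t=593] → contains → excluded.
C [t=628, t=732] → after → excluded.
D [t=126, t=137] → before → excluded.
F [t=236, t=321] → before → excluded.
G [t=514, t=620] → after → excluded.
N [t=170, t=491] → overlaps → excluded.
P [t=408, t=801] → overlapped-by → excluded.
Q [t=673, t=789] → after → excluded.
R [t=350, t=673] → contains → excluded.
S [t=300, t=496] → overlaps → excluded.
U [t=466, t=656] → overlapped-by → excluded.
W [t=405, t=555] → overlapped-by → excluded.
Z [t=210, t=289] → before → excluded.
No candidates → none.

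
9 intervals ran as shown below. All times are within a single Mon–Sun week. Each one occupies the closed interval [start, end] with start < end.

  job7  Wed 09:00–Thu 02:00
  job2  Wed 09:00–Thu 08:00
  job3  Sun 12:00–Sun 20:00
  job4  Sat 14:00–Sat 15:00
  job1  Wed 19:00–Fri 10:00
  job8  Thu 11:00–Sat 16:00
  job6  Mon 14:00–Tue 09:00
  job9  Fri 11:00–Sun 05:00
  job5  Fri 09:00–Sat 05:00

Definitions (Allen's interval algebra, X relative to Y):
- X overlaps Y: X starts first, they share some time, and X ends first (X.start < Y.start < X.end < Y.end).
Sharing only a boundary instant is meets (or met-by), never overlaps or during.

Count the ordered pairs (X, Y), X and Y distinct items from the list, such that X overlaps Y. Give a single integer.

Checking all 72 ordered pairs for relation 'overlaps'; matching pairs in alphabetical order:
(job1, job5): job1 overlaps job5 ✓
(job1, job8): job1 overlaps job8 ✓
(job2, job1): job2 overlaps job1 ✓
(job5, job9): job5 overlaps job9 ✓
(job7, job1): job7 overlaps job1 ✓
(job8, job9): job8 overlaps job9 ✓
Count: 6.

6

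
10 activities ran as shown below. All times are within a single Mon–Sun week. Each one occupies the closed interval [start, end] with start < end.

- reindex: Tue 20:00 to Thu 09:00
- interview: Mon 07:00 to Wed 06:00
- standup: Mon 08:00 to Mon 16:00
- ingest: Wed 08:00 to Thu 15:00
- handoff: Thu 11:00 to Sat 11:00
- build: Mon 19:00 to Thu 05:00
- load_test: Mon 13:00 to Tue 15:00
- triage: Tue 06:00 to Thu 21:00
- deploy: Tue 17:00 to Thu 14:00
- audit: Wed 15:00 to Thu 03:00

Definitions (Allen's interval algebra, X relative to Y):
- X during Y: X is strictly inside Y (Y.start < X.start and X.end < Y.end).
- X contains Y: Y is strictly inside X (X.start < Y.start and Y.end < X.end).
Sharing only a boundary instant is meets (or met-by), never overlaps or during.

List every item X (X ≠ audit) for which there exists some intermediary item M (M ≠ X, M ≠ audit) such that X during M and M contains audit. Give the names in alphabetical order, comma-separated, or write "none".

deploy, ingest, reindex

Target audit = [Wed 15:00, Thu 03:00].
Intermediaries M with M contains audit: build, deploy, ingest, reindex, triage.
Via build — items with X during build: none.
Via deploy — items with X during deploy: reindex.
Via ingest — items with X during ingest: none.
Via reindex — items with X during reindex: none.
Via triage — items with X during triage: deploy, ingest, reindex.
Union: deploy, ingest, reindex.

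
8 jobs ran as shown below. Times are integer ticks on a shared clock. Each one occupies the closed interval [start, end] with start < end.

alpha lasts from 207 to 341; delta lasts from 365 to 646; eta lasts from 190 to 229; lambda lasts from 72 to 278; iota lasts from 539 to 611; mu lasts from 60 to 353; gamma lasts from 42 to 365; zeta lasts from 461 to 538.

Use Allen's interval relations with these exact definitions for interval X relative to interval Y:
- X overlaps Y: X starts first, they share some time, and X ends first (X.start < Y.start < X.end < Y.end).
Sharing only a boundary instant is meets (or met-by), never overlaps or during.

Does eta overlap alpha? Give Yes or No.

Yes

eta = [190, 229], alpha = [207, 341].
Actual relation of eta to alpha: overlaps.
Asked whether 'overlaps' holds → Yes.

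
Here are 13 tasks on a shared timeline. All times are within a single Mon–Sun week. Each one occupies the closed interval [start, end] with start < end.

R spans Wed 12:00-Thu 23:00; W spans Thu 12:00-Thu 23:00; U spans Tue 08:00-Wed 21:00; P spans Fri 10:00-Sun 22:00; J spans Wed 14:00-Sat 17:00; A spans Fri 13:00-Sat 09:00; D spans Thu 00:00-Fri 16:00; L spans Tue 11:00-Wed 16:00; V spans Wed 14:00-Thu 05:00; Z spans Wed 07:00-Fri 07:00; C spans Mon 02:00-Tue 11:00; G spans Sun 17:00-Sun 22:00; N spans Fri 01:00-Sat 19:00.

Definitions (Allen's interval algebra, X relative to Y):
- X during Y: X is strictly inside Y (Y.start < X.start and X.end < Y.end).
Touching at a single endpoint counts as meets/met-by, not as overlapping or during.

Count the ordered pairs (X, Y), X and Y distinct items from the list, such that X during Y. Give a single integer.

Checking all 156 ordered pairs for relation 'during'; matching pairs in alphabetical order:
(A, J): A during J ✓
(A, N): A during N ✓
(A, P): A during P ✓
(D, J): D during J ✓
(L, U): L during U ✓
(R, Z): R during Z ✓
(V, R): V during R ✓
(V, Z): V during Z ✓
(W, D): W during D ✓
(W, J): W during J ✓
(W, Z): W during Z ✓
Count: 11.

11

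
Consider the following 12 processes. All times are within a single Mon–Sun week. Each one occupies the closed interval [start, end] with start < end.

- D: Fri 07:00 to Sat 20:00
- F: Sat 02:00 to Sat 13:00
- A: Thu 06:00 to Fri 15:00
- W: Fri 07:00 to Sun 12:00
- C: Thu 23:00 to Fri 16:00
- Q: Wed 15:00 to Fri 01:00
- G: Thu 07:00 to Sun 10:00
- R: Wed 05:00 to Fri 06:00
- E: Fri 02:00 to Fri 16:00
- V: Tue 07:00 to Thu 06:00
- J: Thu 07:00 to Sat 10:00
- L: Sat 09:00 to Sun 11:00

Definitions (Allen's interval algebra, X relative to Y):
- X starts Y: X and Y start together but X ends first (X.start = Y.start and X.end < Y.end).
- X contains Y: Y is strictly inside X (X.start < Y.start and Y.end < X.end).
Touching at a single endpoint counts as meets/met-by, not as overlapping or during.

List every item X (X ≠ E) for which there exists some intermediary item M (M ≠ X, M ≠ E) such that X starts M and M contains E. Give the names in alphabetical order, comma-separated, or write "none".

J

Target E = [Fri 02:00, Fri 16:00].
Intermediaries M with M contains E: G, J.
Via G — items with X starts G: J.
Via J — items with X starts J: none.
Union: J.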